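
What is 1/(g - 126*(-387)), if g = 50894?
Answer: 1/99656 ≈ 1.0035e-5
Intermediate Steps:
1/(g - 126*(-387)) = 1/(50894 - 126*(-387)) = 1/(50894 + 48762) = 1/99656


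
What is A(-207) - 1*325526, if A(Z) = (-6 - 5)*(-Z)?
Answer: -327803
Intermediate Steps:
A(Z) = 11*Z (A(Z) = -(-11)*Z = 11*Z)
A(-207) - 1*325526 = 11*(-207) - 1*325526 = -2277 - 325526 = -327803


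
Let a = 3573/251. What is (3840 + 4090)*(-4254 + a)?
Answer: -8438955330/251 ≈ -3.3621e+7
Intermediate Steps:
a = 3573/251 (a = 3573*(1/251) = 3573/251 ≈ 14.235)
(3840 + 4090)*(-4254 + a) = (3840 + 4090)*(-4254 + 3573/251) = 7930*(-1064181/251) = -8438955330/251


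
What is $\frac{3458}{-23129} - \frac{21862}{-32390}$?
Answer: $\frac{196820789}{374574155} \approx 0.52545$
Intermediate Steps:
$\frac{3458}{-23129} - \frac{21862}{-32390} = 3458 \left(- \frac{1}{23129}\right) - - \frac{10931}{16195} = - \frac{3458}{23129} + \frac{10931}{16195} = \frac{196820789}{374574155}$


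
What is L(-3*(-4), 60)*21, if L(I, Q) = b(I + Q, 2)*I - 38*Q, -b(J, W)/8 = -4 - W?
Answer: -35784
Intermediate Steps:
b(J, W) = 32 + 8*W (b(J, W) = -8*(-4 - W) = 32 + 8*W)
L(I, Q) = -38*Q + 48*I (L(I, Q) = (32 + 8*2)*I - 38*Q = (32 + 16)*I - 38*Q = 48*I - 38*Q = -38*Q + 48*I)
L(-3*(-4), 60)*21 = (-38*60 + 48*(-3*(-4)))*21 = (-2280 + 48*12)*21 = (-2280 + 576)*21 = -1704*21 = -35784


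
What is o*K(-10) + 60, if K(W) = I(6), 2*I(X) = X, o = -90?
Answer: -210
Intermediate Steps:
I(X) = X/2
K(W) = 3 (K(W) = (1/2)*6 = 3)
o*K(-10) + 60 = -90*3 + 60 = -270 + 60 = -210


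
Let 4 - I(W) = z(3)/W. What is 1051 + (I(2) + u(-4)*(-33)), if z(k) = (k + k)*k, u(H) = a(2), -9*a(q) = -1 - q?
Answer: 1035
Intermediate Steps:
a(q) = ⅑ + q/9 (a(q) = -(-1 - q)/9 = ⅑ + q/9)
u(H) = ⅓ (u(H) = ⅑ + (⅑)*2 = ⅑ + 2/9 = ⅓)
z(k) = 2*k² (z(k) = (2*k)*k = 2*k²)
I(W) = 4 - 18/W (I(W) = 4 - 2*3²/W = 4 - 2*9/W = 4 - 18/W)
1051 + (I(2) + u(-4)*(-33)) = 1051 + ((4 - 18/2) + (⅓)*(-33)) = 1051 + ((4 - 18*½) - 11) = 1051 + ((4 - 9) - 11) = 1051 + (-5 - 11) = 1051 - 16 = 1035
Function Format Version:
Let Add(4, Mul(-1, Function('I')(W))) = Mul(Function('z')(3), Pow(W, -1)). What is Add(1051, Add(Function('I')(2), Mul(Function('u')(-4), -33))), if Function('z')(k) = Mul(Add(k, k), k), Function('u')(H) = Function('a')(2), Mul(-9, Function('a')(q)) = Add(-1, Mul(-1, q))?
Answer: 1035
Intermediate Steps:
Function('a')(q) = Add(Rational(1, 9), Mul(Rational(1, 9), q)) (Function('a')(q) = Mul(Rational(-1, 9), Add(-1, Mul(-1, q))) = Add(Rational(1, 9), Mul(Rational(1, 9), q)))
Function('u')(H) = Rational(1, 3) (Function('u')(H) = Add(Rational(1, 9), Mul(Rational(1, 9), 2)) = Add(Rational(1, 9), Rational(2, 9)) = Rational(1, 3))
Function('z')(k) = Mul(2, Pow(k, 2)) (Function('z')(k) = Mul(Mul(2, k), k) = Mul(2, Pow(k, 2)))
Function('I')(W) = Add(4, Mul(-18, Pow(W, -1))) (Function('I')(W) = Add(4, Mul(-1, Mul(Mul(2, Pow(3, 2)), Pow(W, -1)))) = Add(4, Mul(-1, Mul(Mul(2, 9), Pow(W, -1)))) = Add(4, Mul(-1, Mul(18, Pow(W, -1)))) = Add(4, Mul(-18, Pow(W, -1))))
Add(1051, Add(Function('I')(2), Mul(Function('u')(-4), -33))) = Add(1051, Add(Add(4, Mul(-18, Pow(2, -1))), Mul(Rational(1, 3), -33))) = Add(1051, Add(Add(4, Mul(-18, Rational(1, 2))), -11)) = Add(1051, Add(Add(4, -9), -11)) = Add(1051, Add(-5, -11)) = Add(1051, -16) = 1035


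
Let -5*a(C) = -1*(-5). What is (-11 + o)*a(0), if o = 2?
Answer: 9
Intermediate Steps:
a(C) = -1 (a(C) = -(-1)*(-5)/5 = -⅕*5 = -1)
(-11 + o)*a(0) = (-11 + 2)*(-1) = -9*(-1) = 9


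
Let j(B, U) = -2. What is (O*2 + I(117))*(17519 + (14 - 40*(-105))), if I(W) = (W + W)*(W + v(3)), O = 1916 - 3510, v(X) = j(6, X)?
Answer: 515550226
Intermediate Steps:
v(X) = -2
O = -1594
I(W) = 2*W*(-2 + W) (I(W) = (W + W)*(W - 2) = (2*W)*(-2 + W) = 2*W*(-2 + W))
(O*2 + I(117))*(17519 + (14 - 40*(-105))) = (-1594*2 + 2*117*(-2 + 117))*(17519 + (14 - 40*(-105))) = (-3188 + 2*117*115)*(17519 + (14 + 4200)) = (-3188 + 26910)*(17519 + 4214) = 23722*21733 = 515550226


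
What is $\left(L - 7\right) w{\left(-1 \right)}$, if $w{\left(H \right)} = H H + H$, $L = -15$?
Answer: $0$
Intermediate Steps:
$w{\left(H \right)} = H + H^{2}$ ($w{\left(H \right)} = H^{2} + H = H + H^{2}$)
$\left(L - 7\right) w{\left(-1 \right)} = \left(-15 - 7\right) \left(- (1 - 1)\right) = - 22 \left(\left(-1\right) 0\right) = \left(-22\right) 0 = 0$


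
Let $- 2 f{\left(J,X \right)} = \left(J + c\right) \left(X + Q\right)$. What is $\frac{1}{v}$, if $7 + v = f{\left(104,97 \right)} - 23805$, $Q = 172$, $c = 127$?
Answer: $- \frac{2}{109763} \approx -1.8221 \cdot 10^{-5}$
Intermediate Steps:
$f{\left(J,X \right)} = - \frac{\left(127 + J\right) \left(172 + X\right)}{2}$ ($f{\left(J,X \right)} = - \frac{\left(J + 127\right) \left(X + 172\right)}{2} = - \frac{\left(127 + J\right) \left(172 + X\right)}{2}$)
$v = - \frac{109763}{2}$ ($v = -7 - \frac{109749}{2} = - \frac{109763}{2} \approx -54882.0$)
$\frac{1}{v} = \frac{1}{- \frac{109763}{2}} = - \frac{2}{109763}$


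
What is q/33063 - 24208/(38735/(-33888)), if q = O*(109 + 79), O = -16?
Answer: 27123469441472/1280695305 ≈ 21179.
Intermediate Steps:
q = -3008 (q = -16*(109 + 79) = -16*188 = -3008)
q/33063 - 24208/(38735/(-33888)) = -3008/33063 - 24208/(38735/(-33888)) = -3008*1/33063 - 24208/(38735*(-1/33888)) = -3008/33063 - 24208/(-38735/33888) = -3008/33063 - 24208*(-33888/38735) = -3008/33063 + 820360704/38735 = 27123469441472/1280695305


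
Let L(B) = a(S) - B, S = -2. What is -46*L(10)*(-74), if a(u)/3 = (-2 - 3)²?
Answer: 221260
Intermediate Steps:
a(u) = 75 (a(u) = 3*(-2 - 3)² = 3*(-5)² = 3*25 = 75)
L(B) = 75 - B
-46*L(10)*(-74) = -46*(75 - 1*10)*(-74) = -46*(75 - 10)*(-74) = -46*65*(-74) = -2990*(-74) = 221260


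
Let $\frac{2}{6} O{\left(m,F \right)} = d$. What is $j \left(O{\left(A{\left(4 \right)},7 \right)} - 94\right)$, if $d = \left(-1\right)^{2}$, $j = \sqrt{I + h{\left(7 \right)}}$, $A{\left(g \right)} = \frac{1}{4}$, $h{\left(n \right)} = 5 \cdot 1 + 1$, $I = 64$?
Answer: $- 91 \sqrt{70} \approx -761.36$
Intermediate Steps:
$h{\left(n \right)} = 6$ ($h{\left(n \right)} = 5 + 1 = 6$)
$A{\left(g \right)} = \frac{1}{4}$
$j = \sqrt{70}$ ($j = \sqrt{64 + 6} = \sqrt{70} \approx 8.3666$)
$d = 1$
$O{\left(m,F \right)} = 3$ ($O{\left(m,F \right)} = 3 \cdot 1 = 3$)
$j \left(O{\left(A{\left(4 \right)},7 \right)} - 94\right) = \sqrt{70} \left(3 - 94\right) = \sqrt{70} \left(-91\right) = - 91 \sqrt{70}$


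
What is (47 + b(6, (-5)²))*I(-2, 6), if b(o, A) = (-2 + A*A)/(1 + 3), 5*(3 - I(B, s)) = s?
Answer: 7299/20 ≈ 364.95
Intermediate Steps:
I(B, s) = 3 - s/5
b(o, A) = -½ + A²/4 (b(o, A) = (-2 + A²)/4 = (-2 + A²)*(¼) = -½ + A²/4)
(47 + b(6, (-5)²))*I(-2, 6) = (47 + (-½ + ((-5)²)²/4))*(3 - ⅕*6) = (47 + (-½ + (¼)*25²))*(3 - 6/5) = (47 + (-½ + (¼)*625))*(9/5) = (47 + (-½ + 625/4))*(9/5) = (47 + 623/4)*(9/5) = (811/4)*(9/5) = 7299/20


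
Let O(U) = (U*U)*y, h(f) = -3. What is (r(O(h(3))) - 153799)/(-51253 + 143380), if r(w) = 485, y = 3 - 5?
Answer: -21902/13161 ≈ -1.6642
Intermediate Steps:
y = -2
O(U) = -2*U**2 (O(U) = (U*U)*(-2) = U**2*(-2) = -2*U**2)
(r(O(h(3))) - 153799)/(-51253 + 143380) = (485 - 153799)/(-51253 + 143380) = -153314/92127 = -153314*1/92127 = -21902/13161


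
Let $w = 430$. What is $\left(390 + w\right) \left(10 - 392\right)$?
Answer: $-313240$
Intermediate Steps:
$\left(390 + w\right) \left(10 - 392\right) = \left(390 + 430\right) \left(10 - 392\right) = 820 \left(-382\right) = -313240$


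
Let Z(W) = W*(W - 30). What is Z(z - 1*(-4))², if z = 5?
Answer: 35721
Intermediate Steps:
Z(W) = W*(-30 + W)
Z(z - 1*(-4))² = ((5 - 1*(-4))*(-30 + (5 - 1*(-4))))² = ((5 + 4)*(-30 + (5 + 4)))² = (9*(-30 + 9))² = (9*(-21))² = (-189)² = 35721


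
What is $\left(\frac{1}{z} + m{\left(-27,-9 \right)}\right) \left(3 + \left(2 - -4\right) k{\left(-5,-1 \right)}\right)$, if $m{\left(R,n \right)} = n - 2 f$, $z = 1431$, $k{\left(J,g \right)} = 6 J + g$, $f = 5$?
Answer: $\frac{1658468}{477} \approx 3476.9$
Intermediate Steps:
$k{\left(J,g \right)} = g + 6 J$
$m{\left(R,n \right)} = -10 + n$ ($m{\left(R,n \right)} = n - 10 = -10 + n$)
$\left(\frac{1}{z} + m{\left(-27,-9 \right)}\right) \left(3 + \left(2 - -4\right) k{\left(-5,-1 \right)}\right) = \left(\frac{1}{1431} - 19\right) \left(3 + \left(2 - -4\right) \left(-1 + 6 \left(-5\right)\right)\right) = \left(\frac{1}{1431} - 19\right) \left(3 + \left(2 + 4\right) \left(-1 - 30\right)\right) = - \frac{27188 \left(3 + 6 \left(-31\right)\right)}{1431} = - \frac{27188 \left(3 - 186\right)}{1431} = \left(- \frac{27188}{1431}\right) \left(-183\right) = \frac{1658468}{477}$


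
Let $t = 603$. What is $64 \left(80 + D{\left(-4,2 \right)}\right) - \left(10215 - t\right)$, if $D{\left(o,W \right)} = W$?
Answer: $-4364$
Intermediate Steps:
$64 \left(80 + D{\left(-4,2 \right)}\right) - \left(10215 - t\right) = 64 \left(80 + 2\right) - \left(10215 - 603\right) = 64 \cdot 82 - \left(10215 - 603\right) = 5248 - 9612 = -4364$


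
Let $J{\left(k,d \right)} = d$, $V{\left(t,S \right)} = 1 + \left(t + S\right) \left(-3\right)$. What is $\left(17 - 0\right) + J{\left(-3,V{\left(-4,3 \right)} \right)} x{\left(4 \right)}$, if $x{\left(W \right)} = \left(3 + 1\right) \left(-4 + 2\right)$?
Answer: $-15$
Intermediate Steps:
$V{\left(t,S \right)} = 1 - 3 S - 3 t$ ($V{\left(t,S \right)} = 1 + \left(S + t\right) \left(-3\right) = 1 - \left(3 S + 3 t\right) = 1 - 3 S - 3 t$)
$x{\left(W \right)} = -8$ ($x{\left(W \right)} = 4 \left(-2\right) = -8$)
$\left(17 - 0\right) + J{\left(-3,V{\left(-4,3 \right)} \right)} x{\left(4 \right)} = \left(17 - 0\right) + \left(1 - 9 - -12\right) \left(-8\right) = \left(17 + 0\right) + \left(1 - 9 + 12\right) \left(-8\right) = 17 + 4 \left(-8\right) = 17 - 32 = -15$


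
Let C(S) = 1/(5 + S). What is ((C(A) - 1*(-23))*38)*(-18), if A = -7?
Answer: -15390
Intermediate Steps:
((C(A) - 1*(-23))*38)*(-18) = ((1/(5 - 7) - 1*(-23))*38)*(-18) = ((1/(-2) + 23)*38)*(-18) = ((-1/2 + 23)*38)*(-18) = ((45/2)*38)*(-18) = 855*(-18) = -15390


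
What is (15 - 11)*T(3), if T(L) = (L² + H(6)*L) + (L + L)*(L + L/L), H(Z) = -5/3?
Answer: 112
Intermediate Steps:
H(Z) = -5/3 (H(Z) = -5*⅓ = -5/3)
T(L) = L² - 5*L/3 + 2*L*(1 + L) (T(L) = (L² - 5*L/3) + (L + L)*(L + L/L) = (L² - 5*L/3) + (2*L)*(L + 1) = (L² - 5*L/3) + (2*L)*(1 + L) = (L² - 5*L/3) + 2*L*(1 + L) = L² - 5*L/3 + 2*L*(1 + L))
(15 - 11)*T(3) = (15 - 11)*((⅓)*3*(1 + 9*3)) = 4*((⅓)*3*(1 + 27)) = 4*((⅓)*3*28) = 4*28 = 112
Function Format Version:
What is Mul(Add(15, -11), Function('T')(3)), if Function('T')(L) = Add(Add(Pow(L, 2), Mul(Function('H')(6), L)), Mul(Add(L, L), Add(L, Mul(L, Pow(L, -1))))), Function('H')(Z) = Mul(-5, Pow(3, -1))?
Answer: 112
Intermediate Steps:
Function('H')(Z) = Rational(-5, 3) (Function('H')(Z) = Mul(-5, Rational(1, 3)) = Rational(-5, 3))
Function('T')(L) = Add(Pow(L, 2), Mul(Rational(-5, 3), L), Mul(2, L, Add(1, L))) (Function('T')(L) = Add(Add(Pow(L, 2), Mul(Rational(-5, 3), L)), Mul(Add(L, L), Add(L, Mul(L, Pow(L, -1))))) = Add(Add(Pow(L, 2), Mul(Rational(-5, 3), L)), Mul(Mul(2, L), Add(L, 1))) = Add(Add(Pow(L, 2), Mul(Rational(-5, 3), L)), Mul(Mul(2, L), Add(1, L))) = Add(Add(Pow(L, 2), Mul(Rational(-5, 3), L)), Mul(2, L, Add(1, L))) = Add(Pow(L, 2), Mul(Rational(-5, 3), L), Mul(2, L, Add(1, L))))
Mul(Add(15, -11), Function('T')(3)) = Mul(Add(15, -11), Mul(Rational(1, 3), 3, Add(1, Mul(9, 3)))) = Mul(4, Mul(Rational(1, 3), 3, Add(1, 27))) = Mul(4, Mul(Rational(1, 3), 3, 28)) = Mul(4, 28) = 112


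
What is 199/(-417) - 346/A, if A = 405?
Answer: -74959/56295 ≈ -1.3315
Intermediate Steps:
199/(-417) - 346/A = 199/(-417) - 346/405 = 199*(-1/417) - 346*1/405 = -199/417 - 346/405 = -74959/56295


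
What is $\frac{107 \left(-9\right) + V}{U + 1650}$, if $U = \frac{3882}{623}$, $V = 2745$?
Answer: $\frac{20559}{19108} \approx 1.0759$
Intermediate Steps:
$U = \frac{3882}{623}$ ($U = 3882 \cdot \frac{1}{623} = \frac{3882}{623} \approx 6.2311$)
$\frac{107 \left(-9\right) + V}{U + 1650} = \frac{107 \left(-9\right) + 2745}{\frac{3882}{623} + 1650} = \frac{-963 + 2745}{\frac{1031832}{623}} = 1782 \cdot \frac{623}{1031832} = \frac{20559}{19108}$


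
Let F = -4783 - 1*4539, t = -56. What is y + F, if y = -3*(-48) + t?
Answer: -9234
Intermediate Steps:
F = -9322 (F = -4783 - 4539 = -9322)
y = 88 (y = -3*(-48) - 56 = 144 - 56 = 88)
y + F = 88 - 9322 = -9234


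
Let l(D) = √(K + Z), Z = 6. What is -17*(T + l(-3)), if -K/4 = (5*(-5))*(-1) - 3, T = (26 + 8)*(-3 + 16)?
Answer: -7514 - 17*I*√82 ≈ -7514.0 - 153.94*I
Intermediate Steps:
T = 442 (T = 34*13 = 442)
K = -88 (K = -4*((5*(-5))*(-1) - 3) = -4*(-25*(-1) - 3) = -4*(25 - 3) = -4*22 = -88)
l(D) = I*√82 (l(D) = √(-88 + 6) = √(-82) = I*√82)
-17*(T + l(-3)) = -17*(442 + I*√82) = -7514 - 17*I*√82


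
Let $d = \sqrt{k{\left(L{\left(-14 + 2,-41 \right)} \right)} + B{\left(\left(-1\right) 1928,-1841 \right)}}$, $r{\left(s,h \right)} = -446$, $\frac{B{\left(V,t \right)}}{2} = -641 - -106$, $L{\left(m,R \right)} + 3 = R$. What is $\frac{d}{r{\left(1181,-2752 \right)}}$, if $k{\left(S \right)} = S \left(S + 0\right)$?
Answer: $- \frac{\sqrt{866}}{446} \approx -0.065982$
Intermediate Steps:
$L{\left(m,R \right)} = -3 + R$
$B{\left(V,t \right)} = -1070$ ($B{\left(V,t \right)} = 2 \left(-641 - -106\right) = 2 \left(-641 + 106\right) = 2 \left(-535\right) = -1070$)
$k{\left(S \right)} = S^{2}$ ($k{\left(S \right)} = S S = S^{2}$)
$d = \sqrt{866}$ ($d = \sqrt{\left(-3 - 41\right)^{2} - 1070} = \sqrt{\left(-44\right)^{2} - 1070} = \sqrt{1936 - 1070} = \sqrt{866} \approx 29.428$)
$\frac{d}{r{\left(1181,-2752 \right)}} = \frac{\sqrt{866}}{-446} = \sqrt{866} \left(- \frac{1}{446}\right) = - \frac{\sqrt{866}}{446}$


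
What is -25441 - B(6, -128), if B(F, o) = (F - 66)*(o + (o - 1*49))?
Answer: -43741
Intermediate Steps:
B(F, o) = (-66 + F)*(-49 + 2*o) (B(F, o) = (-66 + F)*(o + (o - 49)) = (-66 + F)*(o + (-49 + o)) = (-66 + F)*(-49 + 2*o))
-25441 - B(6, -128) = -25441 - (3234 - 132*(-128) - 49*6 + 2*6*(-128)) = -25441 - (3234 + 16896 - 294 - 1536) = -25441 - 1*18300 = -25441 - 18300 = -43741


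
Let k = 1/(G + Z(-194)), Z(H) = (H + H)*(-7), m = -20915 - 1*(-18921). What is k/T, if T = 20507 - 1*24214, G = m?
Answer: -1/2676454 ≈ -3.7363e-7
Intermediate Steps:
m = -1994 (m = -20915 + 18921 = -1994)
Z(H) = -14*H (Z(H) = (2*H)*(-7) = -14*H)
G = -1994
k = 1/722 (k = 1/(-1994 - 14*(-194)) = 1/(-1994 + 2716) = 1/722 ≈ 0.0013850)
T = -3707 (T = 20507 - 24214 = -3707)
k/T = (1/722)/(-3707) = (1/722)*(-1/3707) = -1/2676454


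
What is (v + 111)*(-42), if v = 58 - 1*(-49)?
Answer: -9156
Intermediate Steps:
v = 107 (v = 58 + 49 = 107)
(v + 111)*(-42) = (107 + 111)*(-42) = 218*(-42) = -9156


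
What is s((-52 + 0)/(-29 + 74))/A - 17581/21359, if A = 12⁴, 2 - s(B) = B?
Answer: -8201074871/9965255040 ≈ -0.82297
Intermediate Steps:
s(B) = 2 - B
A = 20736
s((-52 + 0)/(-29 + 74))/A - 17581/21359 = (2 - (-52 + 0)/(-29 + 74))/20736 - 17581/21359 = (2 - (-52)/45)*(1/20736) - 17581*1/21359 = (2 - (-52)/45)*(1/20736) - 17581/21359 = (2 - 1*(-52/45))*(1/20736) - 17581/21359 = (2 + 52/45)*(1/20736) - 17581/21359 = (142/45)*(1/20736) - 17581/21359 = 71/466560 - 17581/21359 = -8201074871/9965255040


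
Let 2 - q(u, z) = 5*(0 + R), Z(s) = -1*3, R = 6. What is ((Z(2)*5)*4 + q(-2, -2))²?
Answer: 7744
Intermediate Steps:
Z(s) = -3
q(u, z) = -28 (q(u, z) = 2 - 5*(0 + 6) = 2 - 5*6 = 2 - 1*30 = 2 - 30 = -28)
((Z(2)*5)*4 + q(-2, -2))² = (-3*5*4 - 28)² = (-15*4 - 28)² = (-60 - 28)² = (-88)² = 7744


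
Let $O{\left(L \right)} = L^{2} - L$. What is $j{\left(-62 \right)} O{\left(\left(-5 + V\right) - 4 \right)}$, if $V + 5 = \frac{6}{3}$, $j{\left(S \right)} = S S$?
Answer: $599664$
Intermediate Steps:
$j{\left(S \right)} = S^{2}$
$V = -3$ ($V = -5 + \frac{6}{3} = -5 + 6 \cdot \frac{1}{3} = -5 + 2 = -3$)
$j{\left(-62 \right)} O{\left(\left(-5 + V\right) - 4 \right)} = \left(-62\right)^{2} \left(\left(-5 - 3\right) - 4\right) \left(-1 - 12\right) = 3844 \left(-8 - 4\right) \left(-1 - 12\right) = 3844 \left(- 12 \left(-1 - 12\right)\right) = 3844 \left(\left(-12\right) \left(-13\right)\right) = 3844 \cdot 156 = 599664$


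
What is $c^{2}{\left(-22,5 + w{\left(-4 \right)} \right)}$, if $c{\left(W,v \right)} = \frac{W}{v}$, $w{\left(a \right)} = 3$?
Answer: $\frac{121}{16} \approx 7.5625$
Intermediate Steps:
$c^{2}{\left(-22,5 + w{\left(-4 \right)} \right)} = \left(- \frac{22}{5 + 3}\right)^{2} = \left(- \frac{22}{8}\right)^{2} = \left(\left(-22\right) \frac{1}{8}\right)^{2} = \left(- \frac{11}{4}\right)^{2} = \frac{121}{16}$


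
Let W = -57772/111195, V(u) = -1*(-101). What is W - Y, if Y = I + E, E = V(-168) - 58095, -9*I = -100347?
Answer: 5208797873/111195 ≈ 46844.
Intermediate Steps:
I = 33449/3 (I = -1/9*(-100347) = 33449/3 ≈ 11150.)
V(u) = 101
E = -57994 (E = 101 - 58095 = -57994)
W = -57772/111195 (W = -57772*1/111195 = -57772/111195 ≈ -0.51956)
Y = -140533/3 (Y = 33449/3 - 57994 = -140533/3 ≈ -46844.)
W - Y = -57772/111195 - 1*(-140533/3) = -57772/111195 + 140533/3 = 5208797873/111195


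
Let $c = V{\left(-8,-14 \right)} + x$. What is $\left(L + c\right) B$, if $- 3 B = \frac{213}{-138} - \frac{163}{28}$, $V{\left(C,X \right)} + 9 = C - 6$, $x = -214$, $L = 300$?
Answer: $\frac{14229}{92} \approx 154.66$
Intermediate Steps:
$V{\left(C,X \right)} = -15 + C$ ($V{\left(C,X \right)} = -9 + \left(C - 6\right) = -9 + \left(-6 + C\right) = -15 + C$)
$B = \frac{1581}{644}$ ($B = - \frac{\frac{213}{-138} - \frac{163}{28}}{3} = - \frac{213 \left(- \frac{1}{138}\right) - \frac{163}{28}}{3} = - \frac{- \frac{71}{46} - \frac{163}{28}}{3} = \left(- \frac{1}{3}\right) \left(- \frac{4743}{644}\right) = \frac{1581}{644} \approx 2.455$)
$c = -237$ ($c = \left(-15 - 8\right) - 214 = -23 - 214 = -237$)
$\left(L + c\right) B = \left(300 - 237\right) \frac{1581}{644} = 63 \cdot \frac{1581}{644} = \frac{14229}{92}$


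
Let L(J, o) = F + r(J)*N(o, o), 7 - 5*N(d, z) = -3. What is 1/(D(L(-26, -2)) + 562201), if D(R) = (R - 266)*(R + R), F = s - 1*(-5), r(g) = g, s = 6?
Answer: 1/587375 ≈ 1.7025e-6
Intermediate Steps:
N(d, z) = 2 (N(d, z) = 7/5 - ⅕*(-3) = 7/5 + ⅗ = 2)
F = 11 (F = 6 - 1*(-5) = 6 + 5 = 11)
L(J, o) = 11 + 2*J (L(J, o) = 11 + J*2 = 11 + 2*J)
D(R) = 2*R*(-266 + R) (D(R) = (-266 + R)*(2*R) = 2*R*(-266 + R))
1/(D(L(-26, -2)) + 562201) = 1/(2*(11 + 2*(-26))*(-266 + (11 + 2*(-26))) + 562201) = 1/(2*(11 - 52)*(-266 + (11 - 52)) + 562201) = 1/(2*(-41)*(-266 - 41) + 562201) = 1/(2*(-41)*(-307) + 562201) = 1/(25174 + 562201) = 1/587375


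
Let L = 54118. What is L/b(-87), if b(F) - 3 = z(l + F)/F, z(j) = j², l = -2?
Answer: -2354133/3830 ≈ -614.66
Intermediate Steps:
b(F) = 3 + (-2 + F)²/F
L/b(-87) = 54118/(-1 - 87 + 4/(-87)) = 54118/(-1 - 87 + 4*(-1/87)) = 54118/(-1 - 87 - 4/87) = 54118/(-7660/87) = 54118*(-87/7660) = -2354133/3830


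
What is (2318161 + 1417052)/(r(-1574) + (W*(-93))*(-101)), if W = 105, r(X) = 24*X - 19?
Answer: 3735213/948470 ≈ 3.9381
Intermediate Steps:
r(X) = -19 + 24*X
(2318161 + 1417052)/(r(-1574) + (W*(-93))*(-101)) = (2318161 + 1417052)/((-19 + 24*(-1574)) + (105*(-93))*(-101)) = 3735213/((-19 - 37776) - 9765*(-101)) = 3735213/(-37795 + 986265) = 3735213/948470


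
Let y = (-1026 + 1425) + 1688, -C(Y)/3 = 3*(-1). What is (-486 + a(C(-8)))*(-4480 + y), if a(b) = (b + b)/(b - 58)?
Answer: 57029976/49 ≈ 1.1639e+6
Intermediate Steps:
C(Y) = 9 (C(Y) = -9*(-1) = -3*(-3) = 9)
a(b) = 2*b/(-58 + b) (a(b) = (2*b)/(-58 + b) = 2*b/(-58 + b))
y = 2087 (y = 399 + 1688 = 2087)
(-486 + a(C(-8)))*(-4480 + y) = (-486 + 2*9/(-58 + 9))*(-4480 + 2087) = (-486 + 2*9/(-49))*(-2393) = (-486 + 2*9*(-1/49))*(-2393) = (-486 - 18/49)*(-2393) = -23832/49*(-2393) = 57029976/49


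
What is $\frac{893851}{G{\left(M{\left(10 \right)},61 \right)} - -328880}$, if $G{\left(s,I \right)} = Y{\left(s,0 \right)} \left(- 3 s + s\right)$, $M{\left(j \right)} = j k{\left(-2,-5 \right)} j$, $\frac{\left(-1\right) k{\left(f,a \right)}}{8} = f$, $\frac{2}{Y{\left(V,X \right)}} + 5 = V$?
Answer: $\frac{285138469}{104911440} \approx 2.7179$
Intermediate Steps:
$Y{\left(V,X \right)} = \frac{2}{-5 + V}$
$k{\left(f,a \right)} = - 8 f$
$M{\left(j \right)} = 16 j^{2}$ ($M{\left(j \right)} = j \left(\left(-8\right) \left(-2\right)\right) j = j 16 j = 16 j j = 16 j^{2}$)
$G{\left(s,I \right)} = - \frac{4 s}{-5 + s}$ ($G{\left(s,I \right)} = \frac{2}{-5 + s} \left(- 3 s + s\right) = \frac{2}{-5 + s} \left(- 2 s\right) = - \frac{4 s}{-5 + s}$)
$\frac{893851}{G{\left(M{\left(10 \right)},61 \right)} - -328880} = \frac{893851}{- \frac{4 \cdot 16 \cdot 10^{2}}{-5 + 16 \cdot 10^{2}} - -328880} = \frac{893851}{- \frac{4 \cdot 16 \cdot 100}{-5 + 16 \cdot 100} + 328880} = \frac{893851}{\left(-4\right) 1600 \frac{1}{-5 + 1600} + 328880} = \frac{893851}{\left(-4\right) 1600 \cdot \frac{1}{1595} + 328880} = \frac{893851}{- \frac{1280}{319} + 328880} = \frac{893851}{\frac{104911440}{319}} = 893851 \cdot \frac{319}{104911440} = \frac{285138469}{104911440}$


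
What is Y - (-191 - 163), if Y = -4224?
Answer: -3870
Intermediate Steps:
Y - (-191 - 163) = -4224 - (-191 - 163) = -4224 - 1*(-354) = -4224 + 354 = -3870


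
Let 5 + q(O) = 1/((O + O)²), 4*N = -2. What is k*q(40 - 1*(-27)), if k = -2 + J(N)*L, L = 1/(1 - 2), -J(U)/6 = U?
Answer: 448895/17956 ≈ 25.000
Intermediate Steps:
N = -½ (N = (¼)*(-2) = -½ ≈ -0.50000)
J(U) = -6*U
q(O) = -5 + 1/(4*O²) (q(O) = -5 + 1/((O + O)²) = -5 + 1/((2*O)²) = -5 + 1/(4*O²))
L = -1 (L = 1/(-1) = -1)
k = -5 (k = -2 - 6*(-½)*(-1) = -2 + 3*(-1) = -2 - 3 = -5)
k*q(40 - 1*(-27)) = -5*(-5 + 1/(4*(40 - 1*(-27))²)) = -5*(-5 + 1/(4*(40 + 27)²)) = -5*(-5 + (¼)/67²) = -5*(-5 + (¼)*(1/4489)) = -5*(-5 + 1/17956) = -5*(-89779/17956) = 448895/17956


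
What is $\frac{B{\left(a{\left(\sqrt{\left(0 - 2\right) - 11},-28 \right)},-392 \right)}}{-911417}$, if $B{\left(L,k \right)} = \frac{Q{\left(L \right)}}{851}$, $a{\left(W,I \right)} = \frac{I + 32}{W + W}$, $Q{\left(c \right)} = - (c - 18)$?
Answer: $- \frac{18}{775615867} - \frac{2 i \sqrt{13}}{10083006271} \approx -2.3207 \cdot 10^{-8} - 7.1517 \cdot 10^{-10} i$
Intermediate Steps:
$Q{\left(c \right)} = 18 - c$ ($Q{\left(c \right)} = - (-18 + c) = 18 - c$)
$a{\left(W,I \right)} = \frac{32 + I}{2 W}$
$B{\left(L,k \right)} = \frac{18}{851} - \frac{L}{851}$ ($B{\left(L,k \right)} = \frac{18 - L}{851} = \left(18 - L\right) \frac{1}{851} = \frac{18}{851} - \frac{L}{851}$)
$\frac{B{\left(a{\left(\sqrt{\left(0 - 2\right) - 11},-28 \right)},-392 \right)}}{-911417} = \frac{\frac{18}{851} - \frac{\frac{1}{2} \frac{1}{\sqrt{\left(0 - 2\right) - 11}} \left(32 - 28\right)}{851}}{-911417} = \left(\frac{18}{851} - \frac{\frac{1}{2} \frac{1}{\sqrt{-2 - 11}} \cdot 4}{851}\right) \left(- \frac{1}{911417}\right) = \left(\frac{18}{851} - \frac{\frac{1}{2} \frac{1}{\sqrt{-13}} \cdot 4}{851}\right) \left(- \frac{1}{911417}\right) = \left(\frac{18}{851} - \frac{\frac{1}{2} \frac{1}{i \sqrt{13}} \cdot 4}{851}\right) \left(- \frac{1}{911417}\right) = \left(\frac{18}{851} - \frac{\frac{1}{2} \left(- \frac{i \sqrt{13}}{13}\right) 4}{851}\right) \left(- \frac{1}{911417}\right) = \left(\frac{18}{851} - \frac{\left(- \frac{2}{13}\right) i \sqrt{13}}{851}\right) \left(- \frac{1}{911417}\right) = \left(\frac{18}{851} + \frac{2 i \sqrt{13}}{11063}\right) \left(- \frac{1}{911417}\right) = - \frac{18}{775615867} - \frac{2 i \sqrt{13}}{10083006271}$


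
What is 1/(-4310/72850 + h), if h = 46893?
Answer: 7285/341615074 ≈ 2.1325e-5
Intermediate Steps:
1/(-4310/72850 + h) = 1/(-4310/72850 + 46893) = 1/(-4310*1/72850 + 46893) = 1/(-431/7285 + 46893) = 1/(341615074/7285) = 7285/341615074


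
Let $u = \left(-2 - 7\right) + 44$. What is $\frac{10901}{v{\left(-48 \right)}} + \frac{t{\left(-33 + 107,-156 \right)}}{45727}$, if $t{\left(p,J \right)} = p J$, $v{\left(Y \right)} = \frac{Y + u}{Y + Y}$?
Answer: $\frac{47852972520}{594451} \approx 80500.0$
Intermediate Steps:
$u = 35$ ($u = -9 + 44 = 35$)
$v{\left(Y \right)} = \frac{35 + Y}{2 Y}$ ($v{\left(Y \right)} = \frac{Y + 35}{Y + Y} = \frac{35 + Y}{2 Y}$)
$t{\left(p,J \right)} = J p$
$\frac{10901}{v{\left(-48 \right)}} + \frac{t{\left(-33 + 107,-156 \right)}}{45727} = \frac{10901}{\frac{1}{2} \frac{1}{-48} \left(35 - 48\right)} + \frac{\left(-156\right) \left(-33 + 107\right)}{45727} = \frac{10901}{\frac{1}{2} \left(- \frac{1}{48}\right) \left(-13\right)} + \left(-156\right) 74 \cdot \frac{1}{45727} = \frac{10901}{\frac{13}{96}} - \frac{11544}{45727} = 10901 \cdot \frac{96}{13} - \frac{11544}{45727} = \frac{1046496}{13} - \frac{11544}{45727} = \frac{47852972520}{594451}$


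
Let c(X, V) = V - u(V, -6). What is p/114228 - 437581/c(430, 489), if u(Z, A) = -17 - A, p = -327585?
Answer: -2089491457/2379750 ≈ -878.03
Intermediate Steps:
c(X, V) = 11 + V (c(X, V) = V - (-17 - 1*(-6)) = V - (-17 + 6) = V - 1*(-11) = V + 11 = 11 + V)
p/114228 - 437581/c(430, 489) = -327585/114228 - 437581/(11 + 489) = -327585*1/114228 - 437581/500 = -109195/38076 - 437581*1/500 = -109195/38076 - 437581/500 = -2089491457/2379750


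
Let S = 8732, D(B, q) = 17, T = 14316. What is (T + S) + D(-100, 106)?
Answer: 23065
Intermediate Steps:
(T + S) + D(-100, 106) = (14316 + 8732) + 17 = 23048 + 17 = 23065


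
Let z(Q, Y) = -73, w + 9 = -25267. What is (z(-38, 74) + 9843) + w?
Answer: -15506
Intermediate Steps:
w = -25276 (w = -9 - 25267 = -25276)
(z(-38, 74) + 9843) + w = (-73 + 9843) - 25276 = 9770 - 25276 = -15506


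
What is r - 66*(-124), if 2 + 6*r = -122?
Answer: 24490/3 ≈ 8163.3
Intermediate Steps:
r = -62/3 (r = -⅓ + (⅙)*(-122) = -⅓ - 61/3 = -62/3 ≈ -20.667)
r - 66*(-124) = -62/3 - 66*(-124) = -62/3 + 8184 = 24490/3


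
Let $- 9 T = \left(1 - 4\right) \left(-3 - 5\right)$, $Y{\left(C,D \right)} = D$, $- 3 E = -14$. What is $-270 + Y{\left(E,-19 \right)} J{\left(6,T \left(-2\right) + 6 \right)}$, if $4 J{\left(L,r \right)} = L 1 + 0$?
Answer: $- \frac{597}{2} \approx -298.5$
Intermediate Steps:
$E = \frac{14}{3}$ ($E = \left(- \frac{1}{3}\right) \left(-14\right) = \frac{14}{3} \approx 4.6667$)
$T = - \frac{8}{3}$ ($T = - \frac{\left(1 - 4\right) \left(-3 - 5\right)}{9} = - \frac{\left(-3\right) \left(-8\right)}{9} = \left(- \frac{1}{9}\right) 24 = - \frac{8}{3} \approx -2.6667$)
$J{\left(L,r \right)} = \frac{L}{4}$ ($J{\left(L,r \right)} = \frac{L 1 + 0}{4} = \frac{L + 0}{4} = \frac{L}{4}$)
$-270 + Y{\left(E,-19 \right)} J{\left(6,T \left(-2\right) + 6 \right)} = -270 - 19 \cdot \frac{1}{4} \cdot 6 = -270 - \frac{57}{2} = - \frac{597}{2}$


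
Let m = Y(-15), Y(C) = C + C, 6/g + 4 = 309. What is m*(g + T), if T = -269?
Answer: 492234/61 ≈ 8069.4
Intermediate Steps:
g = 6/305 (g = 6/(-4 + 309) = 6/305 ≈ 0.019672)
Y(C) = 2*C
m = -30 (m = 2*(-15) = -30)
m*(g + T) = -30*(6/305 - 269) = -30*(-82039/305) = 492234/61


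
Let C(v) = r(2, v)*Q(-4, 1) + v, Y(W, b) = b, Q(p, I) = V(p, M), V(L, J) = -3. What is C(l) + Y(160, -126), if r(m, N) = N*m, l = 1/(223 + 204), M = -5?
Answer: -53807/427 ≈ -126.01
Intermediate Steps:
Q(p, I) = -3
l = 1/427 ≈ 0.0023419
C(v) = -5*v (C(v) = (v*2)*(-3) + v = (2*v)*(-3) + v = -6*v + v = -5*v)
C(l) + Y(160, -126) = -5*1/427 - 126 = -5/427 - 126 = -53807/427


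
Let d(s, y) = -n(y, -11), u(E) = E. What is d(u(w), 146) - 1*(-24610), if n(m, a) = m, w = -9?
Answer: 24464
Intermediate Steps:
d(s, y) = -y
d(u(w), 146) - 1*(-24610) = -1*146 - 1*(-24610) = -146 + 24610 = 24464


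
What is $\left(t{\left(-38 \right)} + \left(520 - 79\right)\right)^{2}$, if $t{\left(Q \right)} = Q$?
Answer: $162409$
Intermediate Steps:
$\left(t{\left(-38 \right)} + \left(520 - 79\right)\right)^{2} = \left(-38 + \left(520 - 79\right)\right)^{2} = \left(-38 + 441\right)^{2} = 403^{2} = 162409$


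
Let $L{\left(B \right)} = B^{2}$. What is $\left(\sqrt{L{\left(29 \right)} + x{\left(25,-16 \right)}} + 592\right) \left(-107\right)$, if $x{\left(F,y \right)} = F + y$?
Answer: $-63344 - 535 \sqrt{34} \approx -66464.0$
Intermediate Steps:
$\left(\sqrt{L{\left(29 \right)} + x{\left(25,-16 \right)}} + 592\right) \left(-107\right) = \left(\sqrt{29^{2} + \left(25 - 16\right)} + 592\right) \left(-107\right) = \left(\sqrt{841 + 9} + 592\right) \left(-107\right) = \left(\sqrt{850} + 592\right) \left(-107\right) = \left(5 \sqrt{34} + 592\right) \left(-107\right) = \left(592 + 5 \sqrt{34}\right) \left(-107\right) = -63344 - 535 \sqrt{34}$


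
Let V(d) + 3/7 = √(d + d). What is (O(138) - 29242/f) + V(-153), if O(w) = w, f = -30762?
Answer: 14914250/107667 + 3*I*√34 ≈ 138.52 + 17.493*I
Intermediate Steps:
V(d) = -3/7 + √2*√d (V(d) = -3/7 + √(d + d) = -3/7 + √(2*d) = -3/7 + √2*√d)
(O(138) - 29242/f) + V(-153) = (138 - 29242/(-30762)) + (-3/7 + √2*√(-153)) = (138 - 29242*(-1/30762)) + (-3/7 + √2*(3*I*√17)) = (138 + 14621/15381) + (-3/7 + 3*I*√34) = 2137199/15381 + (-3/7 + 3*I*√34) = 14914250/107667 + 3*I*√34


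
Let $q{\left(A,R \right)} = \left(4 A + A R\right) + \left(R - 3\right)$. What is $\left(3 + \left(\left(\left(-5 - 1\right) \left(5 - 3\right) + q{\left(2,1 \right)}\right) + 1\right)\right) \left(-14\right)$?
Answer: $0$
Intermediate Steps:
$q{\left(A,R \right)} = -3 + R + 4 A + A R$ ($q{\left(A,R \right)} = \left(4 A + A R\right) + \left(-3 + R\right) = -3 + R + 4 A + A R$)
$\left(3 + \left(\left(\left(-5 - 1\right) \left(5 - 3\right) + q{\left(2,1 \right)}\right) + 1\right)\right) \left(-14\right) = \left(3 + \left(\left(\left(-5 - 1\right) \left(5 - 3\right) + \left(-3 + 1 + 4 \cdot 2 + 2 \cdot 1\right)\right) + 1\right)\right) \left(-14\right) = \left(3 + \left(\left(\left(-6\right) 2 + \left(-3 + 1 + 8 + 2\right)\right) + 1\right)\right) \left(-14\right) = \left(3 + \left(\left(-12 + 8\right) + 1\right)\right) \left(-14\right) = \left(3 + \left(-4 + 1\right)\right) \left(-14\right) = \left(3 - 3\right) \left(-14\right) = 0 \left(-14\right) = 0$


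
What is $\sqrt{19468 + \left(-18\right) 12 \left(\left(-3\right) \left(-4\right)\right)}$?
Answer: $2 \sqrt{4219} \approx 129.91$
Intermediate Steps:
$\sqrt{19468 + \left(-18\right) 12 \left(\left(-3\right) \left(-4\right)\right)} = \sqrt{19468 - 2592} = \sqrt{16876} = 2 \sqrt{4219}$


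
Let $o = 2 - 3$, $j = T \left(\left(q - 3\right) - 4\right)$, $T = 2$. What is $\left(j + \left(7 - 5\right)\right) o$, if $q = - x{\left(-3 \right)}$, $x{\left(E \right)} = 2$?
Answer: $16$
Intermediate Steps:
$q = -2$ ($q = \left(-1\right) 2 = -2$)
$j = -18$ ($j = 2 \left(\left(-2 - 3\right) - 4\right) = 2 \left(-5 - 4\right) = 2 \left(-9\right) = -18$)
$o = -1$
$\left(j + \left(7 - 5\right)\right) o = \left(-18 + \left(7 - 5\right)\right) \left(-1\right) = \left(-18 + 2\right) \left(-1\right) = \left(-16\right) \left(-1\right) = 16$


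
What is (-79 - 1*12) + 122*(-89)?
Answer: -10949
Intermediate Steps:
(-79 - 1*12) + 122*(-89) = (-79 - 12) - 10858 = -91 - 10858 = -10949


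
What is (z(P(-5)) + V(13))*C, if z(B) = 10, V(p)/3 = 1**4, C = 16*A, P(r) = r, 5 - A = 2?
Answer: 624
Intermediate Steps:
A = 3 (A = 5 - 1*2 = 5 - 2 = 3)
C = 48 (C = 16*3 = 48)
V(p) = 3 (V(p) = 3*1**4 = 3*1 = 3)
(z(P(-5)) + V(13))*C = (10 + 3)*48 = 13*48 = 624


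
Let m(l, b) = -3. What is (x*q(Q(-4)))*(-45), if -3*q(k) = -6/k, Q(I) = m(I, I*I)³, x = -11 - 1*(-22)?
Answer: 110/3 ≈ 36.667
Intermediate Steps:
x = 11 (x = -11 + 22 = 11)
Q(I) = -27 (Q(I) = (-3)³ = -27)
q(k) = 2/k (q(k) = -(-2)/k = 2/k)
(x*q(Q(-4)))*(-45) = (11*(2/(-27)))*(-45) = (11*(2*(-1/27)))*(-45) = (11*(-2/27))*(-45) = -22/27*(-45) = 110/3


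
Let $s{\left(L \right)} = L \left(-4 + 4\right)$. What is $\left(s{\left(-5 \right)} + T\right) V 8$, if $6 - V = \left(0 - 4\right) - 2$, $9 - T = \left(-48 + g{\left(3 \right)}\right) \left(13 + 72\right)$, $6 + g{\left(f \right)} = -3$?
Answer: $465984$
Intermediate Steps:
$s{\left(L \right)} = 0$ ($s{\left(L \right)} = L 0 = 0$)
$g{\left(f \right)} = -9$ ($g{\left(f \right)} = -6 - 3 = -9$)
$T = 4854$ ($T = 9 - \left(-48 - 9\right) \left(13 + 72\right) = 9 - \left(-57\right) 85 = 9 - -4845 = 9 + 4845 = 4854$)
$V = 12$ ($V = 6 - \left(\left(0 - 4\right) - 2\right) = 6 - \left(-4 - 2\right) = 6 - -6 = 6 + 6 = 12$)
$\left(s{\left(-5 \right)} + T\right) V 8 = \left(0 + 4854\right) 12 \cdot 8 = 4854 \cdot 96 = 465984$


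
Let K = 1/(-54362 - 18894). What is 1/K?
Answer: -73256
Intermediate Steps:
K = -1/73256 (K = 1/(-73256) = -1/73256 ≈ -1.3651e-5)
1/K = 1/(-1/73256) = -73256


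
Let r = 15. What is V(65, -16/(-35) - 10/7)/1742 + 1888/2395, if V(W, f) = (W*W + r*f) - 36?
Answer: 93006567/29204630 ≈ 3.1847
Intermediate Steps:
V(W, f) = -36 + W**2 + 15*f (V(W, f) = (W*W + 15*f) - 36 = (W**2 + 15*f) - 36 = -36 + W**2 + 15*f)
V(65, -16/(-35) - 10/7)/1742 + 1888/2395 = (-36 + 65**2 + 15*(-16/(-35) - 10/7))/1742 + 1888/2395 = (-36 + 4225 + 15*(-16*(-1/35) - 10*1/7))*(1/1742) + 1888*(1/2395) = (-36 + 4225 + 15*(16/35 - 10/7))*(1/1742) + 1888/2395 = (-36 + 4225 + 15*(-34/35))*(1/1742) + 1888/2395 = (-36 + 4225 - 102/7)*(1/1742) + 1888/2395 = (29221/7)*(1/1742) + 1888/2395 = 29221/12194 + 1888/2395 = 93006567/29204630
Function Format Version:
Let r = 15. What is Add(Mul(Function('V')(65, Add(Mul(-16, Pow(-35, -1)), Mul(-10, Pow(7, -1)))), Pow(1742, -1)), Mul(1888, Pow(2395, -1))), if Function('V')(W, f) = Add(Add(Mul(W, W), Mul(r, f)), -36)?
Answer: Rational(93006567, 29204630) ≈ 3.1847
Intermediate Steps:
Function('V')(W, f) = Add(-36, Pow(W, 2), Mul(15, f)) (Function('V')(W, f) = Add(Add(Mul(W, W), Mul(15, f)), -36) = Add(Add(Pow(W, 2), Mul(15, f)), -36) = Add(-36, Pow(W, 2), Mul(15, f)))
Add(Mul(Function('V')(65, Add(Mul(-16, Pow(-35, -1)), Mul(-10, Pow(7, -1)))), Pow(1742, -1)), Mul(1888, Pow(2395, -1))) = Add(Mul(Add(-36, Pow(65, 2), Mul(15, Add(Mul(-16, Pow(-35, -1)), Mul(-10, Pow(7, -1))))), Pow(1742, -1)), Mul(1888, Pow(2395, -1))) = Add(Mul(Add(-36, 4225, Mul(15, Add(Mul(-16, Rational(-1, 35)), Mul(-10, Rational(1, 7))))), Rational(1, 1742)), Mul(1888, Rational(1, 2395))) = Add(Mul(Add(-36, 4225, Mul(15, Add(Rational(16, 35), Rational(-10, 7)))), Rational(1, 1742)), Rational(1888, 2395)) = Add(Mul(Add(-36, 4225, Mul(15, Rational(-34, 35))), Rational(1, 1742)), Rational(1888, 2395)) = Add(Mul(Add(-36, 4225, Rational(-102, 7)), Rational(1, 1742)), Rational(1888, 2395)) = Add(Mul(Rational(29221, 7), Rational(1, 1742)), Rational(1888, 2395)) = Add(Rational(29221, 12194), Rational(1888, 2395)) = Rational(93006567, 29204630)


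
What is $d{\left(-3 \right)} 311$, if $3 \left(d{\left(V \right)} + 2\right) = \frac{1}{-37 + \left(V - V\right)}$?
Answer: $- \frac{69353}{111} \approx -624.8$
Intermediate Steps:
$d{\left(V \right)} = - \frac{223}{111}$ ($d{\left(V \right)} = -2 + \frac{1}{3 \left(-37 + \left(V - V\right)\right)} = -2 + \frac{1}{3 \left(-37 + 0\right)} = -2 + \frac{1}{3 \left(-37\right)} = -2 + \frac{1}{3} \left(- \frac{1}{37}\right) = -2 - \frac{1}{111} = - \frac{223}{111}$)
$d{\left(-3 \right)} 311 = \left(- \frac{223}{111}\right) 311 = - \frac{69353}{111}$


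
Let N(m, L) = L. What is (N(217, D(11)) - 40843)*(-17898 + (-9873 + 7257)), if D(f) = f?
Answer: 837627648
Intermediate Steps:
(N(217, D(11)) - 40843)*(-17898 + (-9873 + 7257)) = (11 - 40843)*(-17898 + (-9873 + 7257)) = -40832*(-17898 - 2616) = -40832*(-20514) = 837627648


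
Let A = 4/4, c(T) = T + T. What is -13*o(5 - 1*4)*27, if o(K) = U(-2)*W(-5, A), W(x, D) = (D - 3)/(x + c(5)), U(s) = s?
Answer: -1404/5 ≈ -280.80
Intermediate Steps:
c(T) = 2*T
A = 1 (A = 4*(¼) = 1)
W(x, D) = (-3 + D)/(10 + x) (W(x, D) = (D - 3)/(x + 2*5) = (-3 + D)/(x + 10) = (-3 + D)/(10 + x))
o(K) = ⅘ (o(K) = -2*(-3 + 1)/(10 - 5) = -2*(-2)/5 = -2*(-⅖) = ⅘)
-13*o(5 - 1*4)*27 = -13*⅘*27 = -52/5*27 = -1404/5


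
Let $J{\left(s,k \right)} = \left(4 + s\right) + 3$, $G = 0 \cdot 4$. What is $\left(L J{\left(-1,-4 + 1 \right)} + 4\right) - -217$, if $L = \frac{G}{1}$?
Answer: $221$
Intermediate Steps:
$G = 0$
$J{\left(s,k \right)} = 7 + s$
$L = 0$ ($L = \frac{0}{1} = 0 \cdot 1 = 0$)
$\left(L J{\left(-1,-4 + 1 \right)} + 4\right) - -217 = \left(0 \left(7 - 1\right) + 4\right) - -217 = \left(0 \cdot 6 + 4\right) + 217 = \left(0 + 4\right) + 217 = 4 + 217 = 221$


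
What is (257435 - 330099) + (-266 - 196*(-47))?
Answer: -63718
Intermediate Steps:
(257435 - 330099) + (-266 - 196*(-47)) = -72664 + (-266 + 9212) = -72664 + 8946 = -63718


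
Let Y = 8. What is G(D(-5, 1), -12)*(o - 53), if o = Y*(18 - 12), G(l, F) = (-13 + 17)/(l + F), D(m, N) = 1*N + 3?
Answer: 5/2 ≈ 2.5000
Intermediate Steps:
D(m, N) = 3 + N (D(m, N) = N + 3 = 3 + N)
G(l, F) = 4/(F + l)
o = 48 (o = 8*(18 - 12) = 8*6 = 48)
G(D(-5, 1), -12)*(o - 53) = (4/(-12 + (3 + 1)))*(48 - 53) = (4/(-12 + 4))*(-5) = (4/(-8))*(-5) = (4*(-⅛))*(-5) = -½*(-5) = 5/2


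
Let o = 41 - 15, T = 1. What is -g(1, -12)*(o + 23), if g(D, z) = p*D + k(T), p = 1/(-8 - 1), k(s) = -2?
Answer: 931/9 ≈ 103.44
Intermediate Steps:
p = -1/9 (p = 1/(-9) = -1/9 ≈ -0.11111)
o = 26
g(D, z) = -2 - D/9 (g(D, z) = -D/9 - 2 = -2 - D/9)
-g(1, -12)*(o + 23) = -(-2 - 1/9*1)*(26 + 23) = -(-2 - 1/9)*49 = -(-19)*49/9 = -1*(-931/9) = 931/9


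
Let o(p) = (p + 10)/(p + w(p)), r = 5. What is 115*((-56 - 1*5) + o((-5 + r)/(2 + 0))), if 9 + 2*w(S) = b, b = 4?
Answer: -7475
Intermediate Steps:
w(S) = -5/2 (w(S) = -9/2 + (1/2)*4 = -9/2 + 2 = -5/2)
o(p) = (10 + p)/(-5/2 + p) (o(p) = (p + 10)/(p - 5/2) = (10 + p)/(-5/2 + p))
115*((-56 - 1*5) + o((-5 + r)/(2 + 0))) = 115*((-56 - 1*5) + 2*(10 + (-5 + 5)/(2 + 0))/(-5 + 2*((-5 + 5)/(2 + 0)))) = 115*((-56 - 5) + 2*(10 + 0/2)/(-5 + 2*(0/2))) = 115*(-61 + 2*(10 + 0*(1/2))/(-5 + 2*(0*(1/2)))) = 115*(-61 + 2*(10 + 0)/(-5 + 2*0)) = 115*(-61 + 2*10/(-5 + 0)) = 115*(-61 + 2*10/(-5)) = 115*(-61 + 2*(-1/5)*10) = 115*(-61 - 4) = 115*(-65) = -7475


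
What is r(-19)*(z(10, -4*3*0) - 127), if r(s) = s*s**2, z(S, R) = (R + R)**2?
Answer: 871093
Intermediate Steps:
z(S, R) = 4*R**2 (z(S, R) = (2*R)**2 = 4*R**2)
r(s) = s**3
r(-19)*(z(10, -4*3*0) - 127) = (-19)**3*(4*(-4*3*0)**2 - 127) = -6859*(4*(-12*0)**2 - 127) = -6859*(4*0**2 - 127) = -6859*(4*0 - 127) = -6859*(0 - 127) = -6859*(-127) = 871093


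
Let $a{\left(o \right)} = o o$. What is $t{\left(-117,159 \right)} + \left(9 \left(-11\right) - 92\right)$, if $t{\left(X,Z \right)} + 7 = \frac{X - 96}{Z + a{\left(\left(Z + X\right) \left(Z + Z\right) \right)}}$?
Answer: $- \frac{11773271141}{59460965} \approx -198.0$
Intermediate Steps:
$a{\left(o \right)} = o^{2}$
$t{\left(X,Z \right)} = -7 + \frac{-96 + X}{Z + 4 Z^{2} \left(X + Z\right)^{2}}$ ($t{\left(X,Z \right)} = -7 + \frac{X - 96}{Z + \left(\left(Z + X\right) \left(Z + Z\right)\right)^{2}} = -7 + \frac{-96 + X}{Z + \left(\left(X + Z\right) 2 Z\right)^{2}} = -7 + \frac{-96 + X}{Z + \left(2 Z \left(X + Z\right)\right)^{2}} = -7 + \frac{-96 + X}{Z + 4 Z^{2} \left(X + Z\right)^{2}}$)
$t{\left(-117,159 \right)} + \left(9 \left(-11\right) - 92\right) = \frac{-96 - 117 - 1113 - 28 \cdot 159^{2} \left(-117 + 159\right)^{2}}{159 \left(1 + 4 \cdot 159 \left(-117 + 159\right)^{2}\right)} + \left(9 \left(-11\right) - 92\right) = \frac{-96 - 117 - 1113 - 707868 \cdot 42^{2}}{159 \left(1 + 4 \cdot 159 \cdot 42^{2}\right)} - 191 = \frac{-96 - 117 - 1113 - 707868 \cdot 1764}{159 \left(1 + 4 \cdot 159 \cdot 1764\right)} - 191 = \frac{-96 - 117 - 1113 - 1248679152}{159 \left(1 + 1121904\right)} - 191 = \frac{1}{159} \cdot \frac{1}{1121905} \left(-1248680478\right) - 191 = - \frac{416226826}{59460965} - 191 = - \frac{11773271141}{59460965}$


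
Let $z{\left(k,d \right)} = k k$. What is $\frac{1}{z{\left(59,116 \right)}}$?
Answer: $\frac{1}{3481} \approx 0.00028727$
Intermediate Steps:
$z{\left(k,d \right)} = k^{2}$
$\frac{1}{z{\left(59,116 \right)}} = \frac{1}{59^{2}} = \frac{1}{3481}$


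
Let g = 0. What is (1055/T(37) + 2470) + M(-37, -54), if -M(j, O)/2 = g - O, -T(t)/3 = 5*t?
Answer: 261971/111 ≈ 2360.1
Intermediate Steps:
T(t) = -15*t
M(j, O) = 2*O (M(j, O) = -2*(0 - O) = -(-2)*O = 2*O)
(1055/T(37) + 2470) + M(-37, -54) = (1055/((-15*37)) + 2470) + 2*(-54) = (1055/(-555) + 2470) - 108 = (1055*(-1/555) + 2470) - 108 = (-211/111 + 2470) - 108 = 273959/111 - 108 = 261971/111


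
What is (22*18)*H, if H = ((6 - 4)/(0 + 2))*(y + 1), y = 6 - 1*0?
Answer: 2772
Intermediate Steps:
y = 6 (y = 6 + 0 = 6)
H = 7 (H = ((6 - 4)/(0 + 2))*(6 + 1) = (2/2)*7 = (2*(½))*7 = 1*7 = 7)
(22*18)*H = (22*18)*7 = 396*7 = 2772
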